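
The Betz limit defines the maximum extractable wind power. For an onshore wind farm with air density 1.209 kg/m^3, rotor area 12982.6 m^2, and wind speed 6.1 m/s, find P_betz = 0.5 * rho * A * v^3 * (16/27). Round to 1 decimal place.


The Betz coefficient Cp_max = 16/27 = 0.5926
v^3 = 6.1^3 = 226.981
P_betz = 0.5 * rho * A * v^3 * Cp_max
P_betz = 0.5 * 1.209 * 12982.6 * 226.981 * 0.5926
P_betz = 1055610.5 W

1055610.5


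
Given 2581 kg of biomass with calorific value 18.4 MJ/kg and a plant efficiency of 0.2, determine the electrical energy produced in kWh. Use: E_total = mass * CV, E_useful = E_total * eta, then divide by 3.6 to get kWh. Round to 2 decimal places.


Total energy = mass * CV = 2581 * 18.4 = 47490.4 MJ
Useful energy = total * eta = 47490.4 * 0.2 = 9498.08 MJ
Convert to kWh: 9498.08 / 3.6
Useful energy = 2638.36 kWh

2638.36


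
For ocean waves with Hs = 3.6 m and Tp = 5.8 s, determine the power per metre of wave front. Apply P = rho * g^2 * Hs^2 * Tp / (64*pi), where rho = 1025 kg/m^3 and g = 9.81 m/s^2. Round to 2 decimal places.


Apply wave power formula:
  g^2 = 9.81^2 = 96.2361
  Hs^2 = 3.6^2 = 12.96
  Numerator = rho * g^2 * Hs^2 * Tp = 1025 * 96.2361 * 12.96 * 5.8 = 7414722.04
  Denominator = 64 * pi = 201.0619
  P = 7414722.04 / 201.0619 = 36877.80 W/m

36877.80


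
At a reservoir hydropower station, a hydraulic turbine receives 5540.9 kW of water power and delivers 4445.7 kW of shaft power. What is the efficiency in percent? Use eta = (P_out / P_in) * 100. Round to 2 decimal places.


Turbine efficiency = (output power / input power) * 100
eta = (4445.7 / 5540.9) * 100
eta = 80.23%

80.23


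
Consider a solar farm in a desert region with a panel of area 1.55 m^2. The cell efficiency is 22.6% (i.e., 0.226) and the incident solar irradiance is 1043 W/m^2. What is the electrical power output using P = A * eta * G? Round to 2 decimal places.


Use the solar power formula P = A * eta * G.
Given: A = 1.55 m^2, eta = 0.226, G = 1043 W/m^2
P = 1.55 * 0.226 * 1043
P = 365.36 W

365.36


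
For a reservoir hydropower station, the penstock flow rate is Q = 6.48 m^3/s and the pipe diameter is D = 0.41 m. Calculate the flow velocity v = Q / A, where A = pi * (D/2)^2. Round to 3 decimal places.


Compute pipe cross-sectional area:
  A = pi * (D/2)^2 = pi * (0.41/2)^2 = 0.132 m^2
Calculate velocity:
  v = Q / A = 6.48 / 0.132
  v = 49.081 m/s

49.081


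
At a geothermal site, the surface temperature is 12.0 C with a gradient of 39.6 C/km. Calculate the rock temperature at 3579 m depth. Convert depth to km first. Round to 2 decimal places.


Convert depth to km: 3579 / 1000 = 3.579 km
Temperature increase = gradient * depth_km = 39.6 * 3.579 = 141.73 C
Temperature at depth = T_surface + delta_T = 12.0 + 141.73
T = 153.73 C

153.73


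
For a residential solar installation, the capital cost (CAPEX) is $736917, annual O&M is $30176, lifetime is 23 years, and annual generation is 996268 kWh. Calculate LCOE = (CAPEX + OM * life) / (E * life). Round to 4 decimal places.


Total cost = CAPEX + OM * lifetime = 736917 + 30176 * 23 = 736917 + 694048 = 1430965
Total generation = annual * lifetime = 996268 * 23 = 22914164 kWh
LCOE = 1430965 / 22914164
LCOE = 0.0624 $/kWh

0.0624


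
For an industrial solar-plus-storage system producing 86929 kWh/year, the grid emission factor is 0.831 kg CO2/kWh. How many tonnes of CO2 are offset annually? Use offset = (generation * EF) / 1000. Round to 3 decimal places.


CO2 offset in kg = generation * emission_factor
CO2 offset = 86929 * 0.831 = 72238.0 kg
Convert to tonnes:
  CO2 offset = 72238.0 / 1000 = 72.238 tonnes

72.238


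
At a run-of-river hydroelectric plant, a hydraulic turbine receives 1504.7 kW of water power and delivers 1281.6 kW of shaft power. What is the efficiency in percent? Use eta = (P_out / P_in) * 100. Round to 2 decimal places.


Turbine efficiency = (output power / input power) * 100
eta = (1281.6 / 1504.7) * 100
eta = 85.17%

85.17


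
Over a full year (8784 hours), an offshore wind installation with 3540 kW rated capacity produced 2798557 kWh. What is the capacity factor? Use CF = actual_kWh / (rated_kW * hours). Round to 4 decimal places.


Capacity factor = actual output / maximum possible output
Maximum possible = rated * hours = 3540 * 8784 = 31095360 kWh
CF = 2798557 / 31095360
CF = 0.0900

0.0900


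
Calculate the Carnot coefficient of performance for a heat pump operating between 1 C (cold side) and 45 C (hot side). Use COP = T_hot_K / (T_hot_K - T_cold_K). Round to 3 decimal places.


Convert to Kelvin:
  T_hot = 45 + 273.15 = 318.15 K
  T_cold = 1 + 273.15 = 274.15 K
Apply Carnot COP formula:
  COP = T_hot_K / (T_hot_K - T_cold_K) = 318.15 / 44.0
  COP = 7.231

7.231


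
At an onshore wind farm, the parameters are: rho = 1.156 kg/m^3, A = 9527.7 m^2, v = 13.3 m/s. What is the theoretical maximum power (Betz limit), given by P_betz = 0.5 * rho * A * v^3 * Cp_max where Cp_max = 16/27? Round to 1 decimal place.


The Betz coefficient Cp_max = 16/27 = 0.5926
v^3 = 13.3^3 = 2352.637
P_betz = 0.5 * rho * A * v^3 * Cp_max
P_betz = 0.5 * 1.156 * 9527.7 * 2352.637 * 0.5926
P_betz = 7677627.8 W

7677627.8


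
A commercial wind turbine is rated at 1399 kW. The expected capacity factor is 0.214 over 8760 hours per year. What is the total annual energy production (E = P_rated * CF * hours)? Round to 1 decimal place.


Annual energy = rated_kW * capacity_factor * hours_per_year
Given: P_rated = 1399 kW, CF = 0.214, hours = 8760
E = 1399 * 0.214 * 8760
E = 2622621.4 kWh

2622621.4


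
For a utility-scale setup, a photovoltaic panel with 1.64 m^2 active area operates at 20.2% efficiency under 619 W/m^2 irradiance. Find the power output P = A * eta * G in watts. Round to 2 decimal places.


Use the solar power formula P = A * eta * G.
Given: A = 1.64 m^2, eta = 0.202, G = 619 W/m^2
P = 1.64 * 0.202 * 619
P = 205.06 W

205.06


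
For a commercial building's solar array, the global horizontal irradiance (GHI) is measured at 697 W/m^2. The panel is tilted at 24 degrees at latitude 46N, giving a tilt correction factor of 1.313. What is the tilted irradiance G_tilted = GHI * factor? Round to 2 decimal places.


Identify the given values:
  GHI = 697 W/m^2, tilt correction factor = 1.313
Apply the formula G_tilted = GHI * factor:
  G_tilted = 697 * 1.313
  G_tilted = 915.16 W/m^2

915.16


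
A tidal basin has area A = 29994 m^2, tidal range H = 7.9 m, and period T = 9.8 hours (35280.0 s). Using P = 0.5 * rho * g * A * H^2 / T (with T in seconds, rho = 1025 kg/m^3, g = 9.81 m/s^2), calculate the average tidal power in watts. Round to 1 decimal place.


Convert period to seconds: T = 9.8 * 3600 = 35280.0 s
H^2 = 7.9^2 = 62.41
P = 0.5 * rho * g * A * H^2 / T
P = 0.5 * 1025 * 9.81 * 29994 * 62.41 / 35280.0
P = 266761.3 W

266761.3


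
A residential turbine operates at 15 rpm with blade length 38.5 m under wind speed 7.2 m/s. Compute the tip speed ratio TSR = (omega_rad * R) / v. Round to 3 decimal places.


Convert rotational speed to rad/s:
  omega = 15 * 2 * pi / 60 = 1.5708 rad/s
Compute tip speed:
  v_tip = omega * R = 1.5708 * 38.5 = 60.476 m/s
Tip speed ratio:
  TSR = v_tip / v_wind = 60.476 / 7.2 = 8.399

8.399


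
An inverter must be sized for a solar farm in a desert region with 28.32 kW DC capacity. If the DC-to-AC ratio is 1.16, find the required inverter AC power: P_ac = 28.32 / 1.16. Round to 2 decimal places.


The inverter AC capacity is determined by the DC/AC ratio.
Given: P_dc = 28.32 kW, DC/AC ratio = 1.16
P_ac = P_dc / ratio = 28.32 / 1.16
P_ac = 24.41 kW

24.41


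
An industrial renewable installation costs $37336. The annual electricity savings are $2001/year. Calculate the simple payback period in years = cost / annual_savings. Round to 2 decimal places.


Simple payback period = initial cost / annual savings
Payback = 37336 / 2001
Payback = 18.66 years

18.66


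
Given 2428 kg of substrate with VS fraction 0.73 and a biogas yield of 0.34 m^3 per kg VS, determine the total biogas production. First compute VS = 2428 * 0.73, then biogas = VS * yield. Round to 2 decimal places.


Compute volatile solids:
  VS = mass * VS_fraction = 2428 * 0.73 = 1772.44 kg
Calculate biogas volume:
  Biogas = VS * specific_yield = 1772.44 * 0.34
  Biogas = 602.63 m^3

602.63


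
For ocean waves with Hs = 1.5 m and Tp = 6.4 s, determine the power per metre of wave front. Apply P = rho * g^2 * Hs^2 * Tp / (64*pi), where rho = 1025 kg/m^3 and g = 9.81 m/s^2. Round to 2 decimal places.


Apply wave power formula:
  g^2 = 9.81^2 = 96.2361
  Hs^2 = 1.5^2 = 2.25
  Numerator = rho * g^2 * Hs^2 * Tp = 1025 * 96.2361 * 2.25 * 6.4 = 1420444.84
  Denominator = 64 * pi = 201.0619
  P = 1420444.84 / 201.0619 = 7064.71 W/m

7064.71


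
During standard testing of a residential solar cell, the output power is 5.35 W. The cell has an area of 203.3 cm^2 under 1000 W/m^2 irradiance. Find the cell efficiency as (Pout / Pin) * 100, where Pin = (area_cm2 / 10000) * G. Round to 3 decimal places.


First compute the input power:
  Pin = area_cm2 / 10000 * G = 203.3 / 10000 * 1000 = 20.33 W
Then compute efficiency:
  Efficiency = (Pout / Pin) * 100 = (5.35 / 20.33) * 100
  Efficiency = 26.316%

26.316


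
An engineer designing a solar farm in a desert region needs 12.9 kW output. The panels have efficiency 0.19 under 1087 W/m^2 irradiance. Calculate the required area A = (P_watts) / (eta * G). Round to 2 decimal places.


Convert target power to watts: P = 12.9 * 1000 = 12900.0 W
Compute denominator: eta * G = 0.19 * 1087 = 206.53
Required area A = P / (eta * G) = 12900.0 / 206.53
A = 62.46 m^2

62.46


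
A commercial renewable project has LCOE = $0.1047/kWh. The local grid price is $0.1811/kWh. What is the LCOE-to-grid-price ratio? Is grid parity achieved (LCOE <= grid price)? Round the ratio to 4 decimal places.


Compare LCOE to grid price:
  LCOE = $0.1047/kWh, Grid price = $0.1811/kWh
  Ratio = LCOE / grid_price = 0.1047 / 0.1811 = 0.5781
  Grid parity achieved (ratio <= 1)? yes

0.5781


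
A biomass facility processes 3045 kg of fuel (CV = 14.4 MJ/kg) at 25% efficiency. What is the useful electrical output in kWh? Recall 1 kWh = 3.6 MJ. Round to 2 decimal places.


Total energy = mass * CV = 3045 * 14.4 = 43848.0 MJ
Useful energy = total * eta = 43848.0 * 0.25 = 10962.0 MJ
Convert to kWh: 10962.0 / 3.6
Useful energy = 3045.00 kWh

3045.00


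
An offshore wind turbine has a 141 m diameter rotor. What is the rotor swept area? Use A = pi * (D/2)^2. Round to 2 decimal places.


Compute the rotor radius:
  r = D / 2 = 141 / 2 = 70.5 m
Calculate swept area:
  A = pi * r^2 = pi * 70.5^2
  A = 15614.50 m^2

15614.50


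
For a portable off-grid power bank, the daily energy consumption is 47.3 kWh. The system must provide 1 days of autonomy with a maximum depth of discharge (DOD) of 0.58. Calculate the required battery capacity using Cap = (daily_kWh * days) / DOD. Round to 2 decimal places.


Total energy needed = daily * days = 47.3 * 1 = 47.3 kWh
Account for depth of discharge:
  Cap = total_energy / DOD = 47.3 / 0.58
  Cap = 81.55 kWh

81.55


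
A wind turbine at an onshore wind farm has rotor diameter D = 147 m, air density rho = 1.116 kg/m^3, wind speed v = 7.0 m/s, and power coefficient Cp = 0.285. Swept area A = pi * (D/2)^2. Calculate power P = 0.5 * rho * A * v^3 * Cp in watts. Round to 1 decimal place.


Step 1 -- Compute swept area:
  A = pi * (D/2)^2 = pi * (147/2)^2 = 16971.67 m^2
Step 2 -- Apply wind power equation:
  P = 0.5 * rho * A * v^3 * Cp
  v^3 = 7.0^3 = 343.0
  P = 0.5 * 1.116 * 16971.67 * 343.0 * 0.285
  P = 925758.5 W

925758.5


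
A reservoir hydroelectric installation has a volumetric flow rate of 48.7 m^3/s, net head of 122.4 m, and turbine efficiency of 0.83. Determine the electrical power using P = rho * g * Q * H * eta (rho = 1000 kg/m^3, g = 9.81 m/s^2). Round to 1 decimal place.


Apply the hydropower formula P = rho * g * Q * H * eta
rho * g = 1000 * 9.81 = 9810.0
P = 9810.0 * 48.7 * 122.4 * 0.83
P = 48535273.2 W

48535273.2


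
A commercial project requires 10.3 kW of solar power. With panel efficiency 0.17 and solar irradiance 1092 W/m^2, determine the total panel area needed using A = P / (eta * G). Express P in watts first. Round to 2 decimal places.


Convert target power to watts: P = 10.3 * 1000 = 10300.0 W
Compute denominator: eta * G = 0.17 * 1092 = 185.64
Required area A = P / (eta * G) = 10300.0 / 185.64
A = 55.48 m^2

55.48


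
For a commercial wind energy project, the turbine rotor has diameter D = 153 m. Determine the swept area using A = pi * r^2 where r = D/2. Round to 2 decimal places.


Compute the rotor radius:
  r = D / 2 = 153 / 2 = 76.5 m
Calculate swept area:
  A = pi * r^2 = pi * 76.5^2
  A = 18385.39 m^2

18385.39


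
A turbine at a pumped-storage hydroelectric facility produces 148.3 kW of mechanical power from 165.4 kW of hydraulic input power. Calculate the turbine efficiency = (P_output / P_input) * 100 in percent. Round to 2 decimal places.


Turbine efficiency = (output power / input power) * 100
eta = (148.3 / 165.4) * 100
eta = 89.66%

89.66


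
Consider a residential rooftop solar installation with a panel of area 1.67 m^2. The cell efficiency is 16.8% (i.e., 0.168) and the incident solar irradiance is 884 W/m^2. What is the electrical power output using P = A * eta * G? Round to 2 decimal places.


Use the solar power formula P = A * eta * G.
Given: A = 1.67 m^2, eta = 0.168, G = 884 W/m^2
P = 1.67 * 0.168 * 884
P = 248.02 W

248.02


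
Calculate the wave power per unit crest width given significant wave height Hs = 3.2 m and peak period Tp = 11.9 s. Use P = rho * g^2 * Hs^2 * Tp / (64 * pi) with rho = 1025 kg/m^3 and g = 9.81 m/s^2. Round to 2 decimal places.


Apply wave power formula:
  g^2 = 9.81^2 = 96.2361
  Hs^2 = 3.2^2 = 10.24
  Numerator = rho * g^2 * Hs^2 * Tp = 1025 * 96.2361 * 10.24 * 11.9 = 12020119.86
  Denominator = 64 * pi = 201.0619
  P = 12020119.86 / 201.0619 = 59783.17 W/m

59783.17


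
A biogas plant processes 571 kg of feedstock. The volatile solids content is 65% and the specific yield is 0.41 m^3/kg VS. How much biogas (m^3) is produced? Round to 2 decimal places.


Compute volatile solids:
  VS = mass * VS_fraction = 571 * 0.65 = 371.15 kg
Calculate biogas volume:
  Biogas = VS * specific_yield = 371.15 * 0.41
  Biogas = 152.17 m^3

152.17


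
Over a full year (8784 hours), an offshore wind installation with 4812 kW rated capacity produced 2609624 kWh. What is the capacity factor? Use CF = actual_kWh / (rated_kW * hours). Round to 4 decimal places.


Capacity factor = actual output / maximum possible output
Maximum possible = rated * hours = 4812 * 8784 = 42268608 kWh
CF = 2609624 / 42268608
CF = 0.0617

0.0617


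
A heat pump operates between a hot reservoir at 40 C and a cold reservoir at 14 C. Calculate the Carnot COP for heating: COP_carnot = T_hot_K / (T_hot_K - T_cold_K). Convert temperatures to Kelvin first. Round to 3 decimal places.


Convert to Kelvin:
  T_hot = 40 + 273.15 = 313.15 K
  T_cold = 14 + 273.15 = 287.15 K
Apply Carnot COP formula:
  COP = T_hot_K / (T_hot_K - T_cold_K) = 313.15 / 26.0
  COP = 12.044

12.044


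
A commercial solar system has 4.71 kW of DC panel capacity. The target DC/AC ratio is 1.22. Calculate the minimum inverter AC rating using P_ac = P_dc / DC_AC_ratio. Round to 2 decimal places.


The inverter AC capacity is determined by the DC/AC ratio.
Given: P_dc = 4.71 kW, DC/AC ratio = 1.22
P_ac = P_dc / ratio = 4.71 / 1.22
P_ac = 3.86 kW

3.86


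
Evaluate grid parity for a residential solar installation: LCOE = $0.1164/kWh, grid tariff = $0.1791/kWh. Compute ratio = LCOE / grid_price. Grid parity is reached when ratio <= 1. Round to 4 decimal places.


Compare LCOE to grid price:
  LCOE = $0.1164/kWh, Grid price = $0.1791/kWh
  Ratio = LCOE / grid_price = 0.1164 / 0.1791 = 0.6499
  Grid parity achieved (ratio <= 1)? yes

0.6499


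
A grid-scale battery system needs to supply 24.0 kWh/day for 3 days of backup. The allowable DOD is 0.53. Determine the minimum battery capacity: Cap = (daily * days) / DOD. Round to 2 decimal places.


Total energy needed = daily * days = 24.0 * 3 = 72.0 kWh
Account for depth of discharge:
  Cap = total_energy / DOD = 72.0 / 0.53
  Cap = 135.85 kWh

135.85


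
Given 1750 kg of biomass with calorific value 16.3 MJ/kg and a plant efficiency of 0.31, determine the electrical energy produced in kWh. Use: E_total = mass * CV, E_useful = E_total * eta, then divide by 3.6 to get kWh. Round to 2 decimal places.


Total energy = mass * CV = 1750 * 16.3 = 28525.0 MJ
Useful energy = total * eta = 28525.0 * 0.31 = 8842.75 MJ
Convert to kWh: 8842.75 / 3.6
Useful energy = 2456.32 kWh

2456.32


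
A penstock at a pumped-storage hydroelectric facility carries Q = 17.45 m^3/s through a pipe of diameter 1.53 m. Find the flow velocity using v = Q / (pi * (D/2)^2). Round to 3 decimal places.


Compute pipe cross-sectional area:
  A = pi * (D/2)^2 = pi * (1.53/2)^2 = 1.8385 m^2
Calculate velocity:
  v = Q / A = 17.45 / 1.8385
  v = 9.491 m/s

9.491


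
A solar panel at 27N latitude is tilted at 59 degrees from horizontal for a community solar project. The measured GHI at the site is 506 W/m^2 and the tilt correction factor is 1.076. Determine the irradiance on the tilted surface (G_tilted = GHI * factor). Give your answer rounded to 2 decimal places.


Identify the given values:
  GHI = 506 W/m^2, tilt correction factor = 1.076
Apply the formula G_tilted = GHI * factor:
  G_tilted = 506 * 1.076
  G_tilted = 544.46 W/m^2

544.46


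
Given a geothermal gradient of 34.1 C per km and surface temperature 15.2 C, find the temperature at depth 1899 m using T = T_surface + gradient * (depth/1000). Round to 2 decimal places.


Convert depth to km: 1899 / 1000 = 1.899 km
Temperature increase = gradient * depth_km = 34.1 * 1.899 = 64.76 C
Temperature at depth = T_surface + delta_T = 15.2 + 64.76
T = 79.96 C

79.96


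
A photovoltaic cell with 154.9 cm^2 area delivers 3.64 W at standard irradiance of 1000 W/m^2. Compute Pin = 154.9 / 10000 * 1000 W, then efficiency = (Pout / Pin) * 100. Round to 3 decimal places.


First compute the input power:
  Pin = area_cm2 / 10000 * G = 154.9 / 10000 * 1000 = 15.49 W
Then compute efficiency:
  Efficiency = (Pout / Pin) * 100 = (3.64 / 15.49) * 100
  Efficiency = 23.499%

23.499


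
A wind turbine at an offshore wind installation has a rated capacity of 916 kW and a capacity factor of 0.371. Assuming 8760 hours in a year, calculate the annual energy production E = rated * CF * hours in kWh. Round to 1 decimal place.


Annual energy = rated_kW * capacity_factor * hours_per_year
Given: P_rated = 916 kW, CF = 0.371, hours = 8760
E = 916 * 0.371 * 8760
E = 2976963.4 kWh

2976963.4


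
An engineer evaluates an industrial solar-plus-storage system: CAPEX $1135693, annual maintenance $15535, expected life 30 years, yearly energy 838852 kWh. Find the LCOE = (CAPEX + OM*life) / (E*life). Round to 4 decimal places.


Total cost = CAPEX + OM * lifetime = 1135693 + 15535 * 30 = 1135693 + 466050 = 1601743
Total generation = annual * lifetime = 838852 * 30 = 25165560 kWh
LCOE = 1601743 / 25165560
LCOE = 0.0636 $/kWh

0.0636


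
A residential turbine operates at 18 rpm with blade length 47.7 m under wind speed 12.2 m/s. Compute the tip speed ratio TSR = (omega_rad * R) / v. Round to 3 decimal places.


Convert rotational speed to rad/s:
  omega = 18 * 2 * pi / 60 = 1.885 rad/s
Compute tip speed:
  v_tip = omega * R = 1.885 * 47.7 = 89.912 m/s
Tip speed ratio:
  TSR = v_tip / v_wind = 89.912 / 12.2 = 7.370

7.370


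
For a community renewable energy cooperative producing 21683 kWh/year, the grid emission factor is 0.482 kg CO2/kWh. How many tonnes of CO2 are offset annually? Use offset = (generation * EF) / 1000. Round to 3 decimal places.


CO2 offset in kg = generation * emission_factor
CO2 offset = 21683 * 0.482 = 10451.21 kg
Convert to tonnes:
  CO2 offset = 10451.21 / 1000 = 10.451 tonnes

10.451


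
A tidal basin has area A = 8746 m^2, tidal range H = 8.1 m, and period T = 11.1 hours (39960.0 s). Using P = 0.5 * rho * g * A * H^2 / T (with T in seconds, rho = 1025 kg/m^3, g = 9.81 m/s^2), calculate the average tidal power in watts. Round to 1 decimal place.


Convert period to seconds: T = 11.1 * 3600 = 39960.0 s
H^2 = 8.1^2 = 65.61
P = 0.5 * rho * g * A * H^2 / T
P = 0.5 * 1025 * 9.81 * 8746 * 65.61 / 39960.0
P = 72196.6 W

72196.6


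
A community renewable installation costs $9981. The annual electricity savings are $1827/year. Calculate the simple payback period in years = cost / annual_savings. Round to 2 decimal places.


Simple payback period = initial cost / annual savings
Payback = 9981 / 1827
Payback = 5.46 years

5.46


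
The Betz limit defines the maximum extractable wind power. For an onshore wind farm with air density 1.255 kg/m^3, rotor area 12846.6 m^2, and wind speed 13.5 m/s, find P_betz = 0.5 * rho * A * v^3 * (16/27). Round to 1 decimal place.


The Betz coefficient Cp_max = 16/27 = 0.5926
v^3 = 13.5^3 = 2460.375
P_betz = 0.5 * rho * A * v^3 * Cp_max
P_betz = 0.5 * 1.255 * 12846.6 * 2460.375 * 0.5926
P_betz = 11753290.1 W

11753290.1


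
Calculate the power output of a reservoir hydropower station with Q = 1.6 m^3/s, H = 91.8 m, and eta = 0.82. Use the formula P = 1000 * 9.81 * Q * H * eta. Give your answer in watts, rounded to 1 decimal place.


Apply the hydropower formula P = rho * g * Q * H * eta
rho * g = 1000 * 9.81 = 9810.0
P = 9810.0 * 1.6 * 91.8 * 0.82
P = 1181532.1 W

1181532.1


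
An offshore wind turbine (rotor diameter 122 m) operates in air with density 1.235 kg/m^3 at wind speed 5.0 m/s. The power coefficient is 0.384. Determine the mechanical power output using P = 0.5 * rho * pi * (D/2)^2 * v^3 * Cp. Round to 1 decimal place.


Step 1 -- Compute swept area:
  A = pi * (D/2)^2 = pi * (122/2)^2 = 11689.87 m^2
Step 2 -- Apply wind power equation:
  P = 0.5 * rho * A * v^3 * Cp
  v^3 = 5.0^3 = 125.0
  P = 0.5 * 1.235 * 11689.87 * 125.0 * 0.384
  P = 346487.6 W

346487.6


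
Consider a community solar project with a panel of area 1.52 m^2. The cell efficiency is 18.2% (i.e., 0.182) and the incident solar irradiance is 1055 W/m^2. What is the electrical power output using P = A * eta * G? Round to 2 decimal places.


Use the solar power formula P = A * eta * G.
Given: A = 1.52 m^2, eta = 0.182, G = 1055 W/m^2
P = 1.52 * 0.182 * 1055
P = 291.86 W

291.86


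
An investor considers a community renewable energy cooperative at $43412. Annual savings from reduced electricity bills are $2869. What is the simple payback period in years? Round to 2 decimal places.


Simple payback period = initial cost / annual savings
Payback = 43412 / 2869
Payback = 15.13 years

15.13


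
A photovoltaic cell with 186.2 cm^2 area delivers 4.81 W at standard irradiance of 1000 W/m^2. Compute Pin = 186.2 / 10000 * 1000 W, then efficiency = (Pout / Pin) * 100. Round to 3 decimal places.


First compute the input power:
  Pin = area_cm2 / 10000 * G = 186.2 / 10000 * 1000 = 18.62 W
Then compute efficiency:
  Efficiency = (Pout / Pin) * 100 = (4.81 / 18.62) * 100
  Efficiency = 25.832%

25.832


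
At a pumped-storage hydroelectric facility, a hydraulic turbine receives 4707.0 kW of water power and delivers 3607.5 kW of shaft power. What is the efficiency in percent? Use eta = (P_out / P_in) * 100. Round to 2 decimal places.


Turbine efficiency = (output power / input power) * 100
eta = (3607.5 / 4707.0) * 100
eta = 76.64%

76.64


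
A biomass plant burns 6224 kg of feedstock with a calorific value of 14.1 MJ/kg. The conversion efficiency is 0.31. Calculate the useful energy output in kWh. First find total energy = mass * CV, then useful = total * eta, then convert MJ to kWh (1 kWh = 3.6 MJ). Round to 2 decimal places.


Total energy = mass * CV = 6224 * 14.1 = 87758.4 MJ
Useful energy = total * eta = 87758.4 * 0.31 = 27205.1 MJ
Convert to kWh: 27205.1 / 3.6
Useful energy = 7556.97 kWh

7556.97


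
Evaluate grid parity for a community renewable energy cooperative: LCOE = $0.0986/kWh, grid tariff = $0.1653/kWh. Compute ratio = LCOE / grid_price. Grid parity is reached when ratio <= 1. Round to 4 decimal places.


Compare LCOE to grid price:
  LCOE = $0.0986/kWh, Grid price = $0.1653/kWh
  Ratio = LCOE / grid_price = 0.0986 / 0.1653 = 0.5965
  Grid parity achieved (ratio <= 1)? yes

0.5965


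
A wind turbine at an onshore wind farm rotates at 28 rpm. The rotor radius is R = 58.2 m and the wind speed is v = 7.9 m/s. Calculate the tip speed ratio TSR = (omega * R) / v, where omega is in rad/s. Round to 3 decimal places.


Convert rotational speed to rad/s:
  omega = 28 * 2 * pi / 60 = 2.9322 rad/s
Compute tip speed:
  v_tip = omega * R = 2.9322 * 58.2 = 170.651 m/s
Tip speed ratio:
  TSR = v_tip / v_wind = 170.651 / 7.9 = 21.601

21.601


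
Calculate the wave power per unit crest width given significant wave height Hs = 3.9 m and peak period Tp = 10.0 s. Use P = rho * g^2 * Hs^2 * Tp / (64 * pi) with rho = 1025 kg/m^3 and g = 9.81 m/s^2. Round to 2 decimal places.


Apply wave power formula:
  g^2 = 9.81^2 = 96.2361
  Hs^2 = 3.9^2 = 15.21
  Numerator = rho * g^2 * Hs^2 * Tp = 1025 * 96.2361 * 15.21 * 10.0 = 15003448.58
  Denominator = 64 * pi = 201.0619
  P = 15003448.58 / 201.0619 = 74621.03 W/m

74621.03


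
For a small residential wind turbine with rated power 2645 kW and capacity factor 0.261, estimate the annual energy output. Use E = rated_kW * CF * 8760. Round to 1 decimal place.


Annual energy = rated_kW * capacity_factor * hours_per_year
Given: P_rated = 2645 kW, CF = 0.261, hours = 8760
E = 2645 * 0.261 * 8760
E = 6047422.2 kWh

6047422.2


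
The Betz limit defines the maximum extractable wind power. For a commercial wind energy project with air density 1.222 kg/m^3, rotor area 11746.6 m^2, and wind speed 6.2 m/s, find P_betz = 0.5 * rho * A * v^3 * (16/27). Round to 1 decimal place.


The Betz coefficient Cp_max = 16/27 = 0.5926
v^3 = 6.2^3 = 238.328
P_betz = 0.5 * rho * A * v^3 * Cp_max
P_betz = 0.5 * 1.222 * 11746.6 * 238.328 * 0.5926
P_betz = 1013642.2 W

1013642.2


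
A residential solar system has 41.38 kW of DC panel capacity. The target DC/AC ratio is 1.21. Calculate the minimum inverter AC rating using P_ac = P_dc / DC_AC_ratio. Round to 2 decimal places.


The inverter AC capacity is determined by the DC/AC ratio.
Given: P_dc = 41.38 kW, DC/AC ratio = 1.21
P_ac = P_dc / ratio = 41.38 / 1.21
P_ac = 34.20 kW

34.20


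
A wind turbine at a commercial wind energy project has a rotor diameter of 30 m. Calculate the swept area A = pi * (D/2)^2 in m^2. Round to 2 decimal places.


Compute the rotor radius:
  r = D / 2 = 30 / 2 = 15.0 m
Calculate swept area:
  A = pi * r^2 = pi * 15.0^2
  A = 706.86 m^2

706.86


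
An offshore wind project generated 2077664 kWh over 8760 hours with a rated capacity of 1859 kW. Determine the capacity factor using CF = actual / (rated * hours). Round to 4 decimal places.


Capacity factor = actual output / maximum possible output
Maximum possible = rated * hours = 1859 * 8760 = 16284840 kWh
CF = 2077664 / 16284840
CF = 0.1276

0.1276


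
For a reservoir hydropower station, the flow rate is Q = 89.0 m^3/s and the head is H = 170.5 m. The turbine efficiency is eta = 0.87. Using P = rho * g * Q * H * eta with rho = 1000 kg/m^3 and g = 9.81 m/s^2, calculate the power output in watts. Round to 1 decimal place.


Apply the hydropower formula P = rho * g * Q * H * eta
rho * g = 1000 * 9.81 = 9810.0
P = 9810.0 * 89.0 * 170.5 * 0.87
P = 129509805.2 W

129509805.2


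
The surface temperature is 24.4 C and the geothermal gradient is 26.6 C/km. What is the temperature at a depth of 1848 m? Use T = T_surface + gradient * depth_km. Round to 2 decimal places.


Convert depth to km: 1848 / 1000 = 1.848 km
Temperature increase = gradient * depth_km = 26.6 * 1.848 = 49.16 C
Temperature at depth = T_surface + delta_T = 24.4 + 49.16
T = 73.56 C

73.56


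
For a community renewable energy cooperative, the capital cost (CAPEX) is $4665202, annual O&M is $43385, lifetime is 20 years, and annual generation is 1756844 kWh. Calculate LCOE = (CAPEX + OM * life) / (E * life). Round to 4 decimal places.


Total cost = CAPEX + OM * lifetime = 4665202 + 43385 * 20 = 4665202 + 867700 = 5532902
Total generation = annual * lifetime = 1756844 * 20 = 35136880 kWh
LCOE = 5532902 / 35136880
LCOE = 0.1575 $/kWh

0.1575


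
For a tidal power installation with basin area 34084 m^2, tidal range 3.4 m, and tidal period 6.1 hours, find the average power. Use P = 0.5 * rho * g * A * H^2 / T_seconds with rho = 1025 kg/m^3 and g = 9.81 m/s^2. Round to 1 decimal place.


Convert period to seconds: T = 6.1 * 3600 = 21960.0 s
H^2 = 3.4^2 = 11.56
P = 0.5 * rho * g * A * H^2 / T
P = 0.5 * 1025 * 9.81 * 34084 * 11.56 / 21960.0
P = 90206.7 W

90206.7


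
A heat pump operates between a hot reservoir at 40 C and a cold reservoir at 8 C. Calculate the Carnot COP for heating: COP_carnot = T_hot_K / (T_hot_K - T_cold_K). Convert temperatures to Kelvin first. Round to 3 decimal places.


Convert to Kelvin:
  T_hot = 40 + 273.15 = 313.15 K
  T_cold = 8 + 273.15 = 281.15 K
Apply Carnot COP formula:
  COP = T_hot_K / (T_hot_K - T_cold_K) = 313.15 / 32.0
  COP = 9.786

9.786


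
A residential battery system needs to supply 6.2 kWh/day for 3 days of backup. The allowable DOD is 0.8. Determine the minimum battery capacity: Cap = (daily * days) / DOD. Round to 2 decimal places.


Total energy needed = daily * days = 6.2 * 3 = 18.6 kWh
Account for depth of discharge:
  Cap = total_energy / DOD = 18.6 / 0.8
  Cap = 23.25 kWh

23.25


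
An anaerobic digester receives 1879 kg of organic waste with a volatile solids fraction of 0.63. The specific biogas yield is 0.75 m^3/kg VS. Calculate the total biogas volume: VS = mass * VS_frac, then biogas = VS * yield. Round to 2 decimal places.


Compute volatile solids:
  VS = mass * VS_fraction = 1879 * 0.63 = 1183.77 kg
Calculate biogas volume:
  Biogas = VS * specific_yield = 1183.77 * 0.75
  Biogas = 887.83 m^3

887.83


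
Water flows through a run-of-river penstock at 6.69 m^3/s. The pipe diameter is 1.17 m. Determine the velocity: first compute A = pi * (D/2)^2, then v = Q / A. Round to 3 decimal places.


Compute pipe cross-sectional area:
  A = pi * (D/2)^2 = pi * (1.17/2)^2 = 1.0751 m^2
Calculate velocity:
  v = Q / A = 6.69 / 1.0751
  v = 6.222 m/s

6.222


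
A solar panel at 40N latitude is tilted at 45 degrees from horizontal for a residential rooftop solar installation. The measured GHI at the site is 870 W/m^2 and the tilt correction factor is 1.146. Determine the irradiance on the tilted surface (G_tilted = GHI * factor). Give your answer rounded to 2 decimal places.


Identify the given values:
  GHI = 870 W/m^2, tilt correction factor = 1.146
Apply the formula G_tilted = GHI * factor:
  G_tilted = 870 * 1.146
  G_tilted = 997.02 W/m^2

997.02


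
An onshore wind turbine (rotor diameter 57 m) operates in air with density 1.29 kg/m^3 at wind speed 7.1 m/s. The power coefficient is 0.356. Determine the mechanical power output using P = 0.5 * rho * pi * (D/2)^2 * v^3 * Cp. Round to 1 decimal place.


Step 1 -- Compute swept area:
  A = pi * (D/2)^2 = pi * (57/2)^2 = 2551.76 m^2
Step 2 -- Apply wind power equation:
  P = 0.5 * rho * A * v^3 * Cp
  v^3 = 7.1^3 = 357.911
  P = 0.5 * 1.29 * 2551.76 * 357.911 * 0.356
  P = 209712.5 W

209712.5


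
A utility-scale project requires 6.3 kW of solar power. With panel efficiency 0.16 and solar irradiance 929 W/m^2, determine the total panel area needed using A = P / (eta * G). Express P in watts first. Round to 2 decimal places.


Convert target power to watts: P = 6.3 * 1000 = 6300.0 W
Compute denominator: eta * G = 0.16 * 929 = 148.64
Required area A = P / (eta * G) = 6300.0 / 148.64
A = 42.38 m^2

42.38


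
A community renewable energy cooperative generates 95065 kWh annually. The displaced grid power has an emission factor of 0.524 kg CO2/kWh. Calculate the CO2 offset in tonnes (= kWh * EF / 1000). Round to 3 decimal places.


CO2 offset in kg = generation * emission_factor
CO2 offset = 95065 * 0.524 = 49814.06 kg
Convert to tonnes:
  CO2 offset = 49814.06 / 1000 = 49.814 tonnes

49.814


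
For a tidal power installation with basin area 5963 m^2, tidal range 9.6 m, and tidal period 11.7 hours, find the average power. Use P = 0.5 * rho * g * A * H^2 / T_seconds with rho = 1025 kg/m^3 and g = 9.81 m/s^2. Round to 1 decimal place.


Convert period to seconds: T = 11.7 * 3600 = 42120.0 s
H^2 = 9.6^2 = 92.16
P = 0.5 * rho * g * A * H^2 / T
P = 0.5 * 1025 * 9.81 * 5963 * 92.16 / 42120.0
P = 65596.7 W

65596.7


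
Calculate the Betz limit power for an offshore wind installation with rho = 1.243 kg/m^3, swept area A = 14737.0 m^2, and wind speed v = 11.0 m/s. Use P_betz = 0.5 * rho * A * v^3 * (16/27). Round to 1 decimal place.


The Betz coefficient Cp_max = 16/27 = 0.5926
v^3 = 11.0^3 = 1331.0
P_betz = 0.5 * rho * A * v^3 * Cp_max
P_betz = 0.5 * 1.243 * 14737.0 * 1331.0 * 0.5926
P_betz = 7224112.3 W

7224112.3


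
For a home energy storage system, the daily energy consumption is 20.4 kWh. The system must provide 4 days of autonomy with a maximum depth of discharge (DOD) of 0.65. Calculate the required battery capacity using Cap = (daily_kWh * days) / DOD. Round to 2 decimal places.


Total energy needed = daily * days = 20.4 * 4 = 81.6 kWh
Account for depth of discharge:
  Cap = total_energy / DOD = 81.6 / 0.65
  Cap = 125.54 kWh

125.54


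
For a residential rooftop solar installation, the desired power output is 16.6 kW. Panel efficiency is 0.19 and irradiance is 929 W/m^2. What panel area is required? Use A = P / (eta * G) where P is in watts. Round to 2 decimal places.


Convert target power to watts: P = 16.6 * 1000 = 16600.0 W
Compute denominator: eta * G = 0.19 * 929 = 176.51
Required area A = P / (eta * G) = 16600.0 / 176.51
A = 94.05 m^2

94.05


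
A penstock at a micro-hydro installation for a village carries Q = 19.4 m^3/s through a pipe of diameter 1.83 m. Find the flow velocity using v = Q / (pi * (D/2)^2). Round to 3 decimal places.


Compute pipe cross-sectional area:
  A = pi * (D/2)^2 = pi * (1.83/2)^2 = 2.6302 m^2
Calculate velocity:
  v = Q / A = 19.4 / 2.6302
  v = 7.376 m/s

7.376


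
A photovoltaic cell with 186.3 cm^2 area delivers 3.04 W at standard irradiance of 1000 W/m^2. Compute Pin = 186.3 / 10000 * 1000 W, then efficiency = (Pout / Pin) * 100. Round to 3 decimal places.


First compute the input power:
  Pin = area_cm2 / 10000 * G = 186.3 / 10000 * 1000 = 18.63 W
Then compute efficiency:
  Efficiency = (Pout / Pin) * 100 = (3.04 / 18.63) * 100
  Efficiency = 16.318%

16.318


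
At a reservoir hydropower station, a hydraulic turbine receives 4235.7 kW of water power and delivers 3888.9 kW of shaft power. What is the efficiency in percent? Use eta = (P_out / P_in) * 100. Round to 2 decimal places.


Turbine efficiency = (output power / input power) * 100
eta = (3888.9 / 4235.7) * 100
eta = 91.81%

91.81


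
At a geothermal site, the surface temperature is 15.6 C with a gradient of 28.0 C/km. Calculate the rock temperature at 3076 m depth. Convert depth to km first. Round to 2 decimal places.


Convert depth to km: 3076 / 1000 = 3.076 km
Temperature increase = gradient * depth_km = 28.0 * 3.076 = 86.13 C
Temperature at depth = T_surface + delta_T = 15.6 + 86.13
T = 101.73 C

101.73


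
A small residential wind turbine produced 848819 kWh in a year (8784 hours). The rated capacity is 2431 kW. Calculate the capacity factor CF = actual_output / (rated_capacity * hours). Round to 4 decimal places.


Capacity factor = actual output / maximum possible output
Maximum possible = rated * hours = 2431 * 8784 = 21353904 kWh
CF = 848819 / 21353904
CF = 0.0398

0.0398


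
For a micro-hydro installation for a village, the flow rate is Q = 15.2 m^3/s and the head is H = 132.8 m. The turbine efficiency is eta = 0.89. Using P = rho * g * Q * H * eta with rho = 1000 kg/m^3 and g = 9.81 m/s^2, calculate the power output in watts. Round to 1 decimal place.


Apply the hydropower formula P = rho * g * Q * H * eta
rho * g = 1000 * 9.81 = 9810.0
P = 9810.0 * 15.2 * 132.8 * 0.89
P = 17623845.5 W

17623845.5


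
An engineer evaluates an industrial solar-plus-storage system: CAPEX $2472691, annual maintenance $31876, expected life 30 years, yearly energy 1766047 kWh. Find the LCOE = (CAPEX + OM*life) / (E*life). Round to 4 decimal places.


Total cost = CAPEX + OM * lifetime = 2472691 + 31876 * 30 = 2472691 + 956280 = 3428971
Total generation = annual * lifetime = 1766047 * 30 = 52981410 kWh
LCOE = 3428971 / 52981410
LCOE = 0.0647 $/kWh

0.0647


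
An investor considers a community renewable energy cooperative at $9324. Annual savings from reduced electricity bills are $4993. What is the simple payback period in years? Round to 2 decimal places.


Simple payback period = initial cost / annual savings
Payback = 9324 / 4993
Payback = 1.87 years

1.87


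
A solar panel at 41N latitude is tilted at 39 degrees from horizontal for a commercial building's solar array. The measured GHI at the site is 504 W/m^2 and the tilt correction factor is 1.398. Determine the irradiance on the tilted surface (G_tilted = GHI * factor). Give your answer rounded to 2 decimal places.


Identify the given values:
  GHI = 504 W/m^2, tilt correction factor = 1.398
Apply the formula G_tilted = GHI * factor:
  G_tilted = 504 * 1.398
  G_tilted = 704.59 W/m^2

704.59


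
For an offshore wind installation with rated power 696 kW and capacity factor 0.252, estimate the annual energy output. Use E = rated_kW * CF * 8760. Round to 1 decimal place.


Annual energy = rated_kW * capacity_factor * hours_per_year
Given: P_rated = 696 kW, CF = 0.252, hours = 8760
E = 696 * 0.252 * 8760
E = 1536433.9 kWh

1536433.9


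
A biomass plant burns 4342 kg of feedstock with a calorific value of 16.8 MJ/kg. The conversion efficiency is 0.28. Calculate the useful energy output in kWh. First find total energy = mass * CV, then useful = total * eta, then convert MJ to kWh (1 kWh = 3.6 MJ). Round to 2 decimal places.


Total energy = mass * CV = 4342 * 16.8 = 72945.6 MJ
Useful energy = total * eta = 72945.6 * 0.28 = 20424.77 MJ
Convert to kWh: 20424.77 / 3.6
Useful energy = 5673.55 kWh

5673.55


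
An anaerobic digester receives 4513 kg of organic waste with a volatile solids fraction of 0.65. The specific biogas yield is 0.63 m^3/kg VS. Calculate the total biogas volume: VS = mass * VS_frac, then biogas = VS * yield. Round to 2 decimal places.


Compute volatile solids:
  VS = mass * VS_fraction = 4513 * 0.65 = 2933.45 kg
Calculate biogas volume:
  Biogas = VS * specific_yield = 2933.45 * 0.63
  Biogas = 1848.07 m^3

1848.07


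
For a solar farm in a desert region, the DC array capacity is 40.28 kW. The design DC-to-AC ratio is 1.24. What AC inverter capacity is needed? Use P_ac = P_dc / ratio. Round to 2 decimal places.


The inverter AC capacity is determined by the DC/AC ratio.
Given: P_dc = 40.28 kW, DC/AC ratio = 1.24
P_ac = P_dc / ratio = 40.28 / 1.24
P_ac = 32.48 kW

32.48


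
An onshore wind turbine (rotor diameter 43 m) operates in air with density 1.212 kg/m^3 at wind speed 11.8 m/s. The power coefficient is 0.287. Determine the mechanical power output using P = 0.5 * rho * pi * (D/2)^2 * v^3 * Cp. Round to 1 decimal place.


Step 1 -- Compute swept area:
  A = pi * (D/2)^2 = pi * (43/2)^2 = 1452.2 m^2
Step 2 -- Apply wind power equation:
  P = 0.5 * rho * A * v^3 * Cp
  v^3 = 11.8^3 = 1643.032
  P = 0.5 * 1.212 * 1452.2 * 1643.032 * 0.287
  P = 414980.2 W

414980.2


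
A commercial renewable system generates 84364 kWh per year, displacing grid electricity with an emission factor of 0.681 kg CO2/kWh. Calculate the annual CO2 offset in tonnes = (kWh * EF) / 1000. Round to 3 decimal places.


CO2 offset in kg = generation * emission_factor
CO2 offset = 84364 * 0.681 = 57451.88 kg
Convert to tonnes:
  CO2 offset = 57451.88 / 1000 = 57.452 tonnes

57.452
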